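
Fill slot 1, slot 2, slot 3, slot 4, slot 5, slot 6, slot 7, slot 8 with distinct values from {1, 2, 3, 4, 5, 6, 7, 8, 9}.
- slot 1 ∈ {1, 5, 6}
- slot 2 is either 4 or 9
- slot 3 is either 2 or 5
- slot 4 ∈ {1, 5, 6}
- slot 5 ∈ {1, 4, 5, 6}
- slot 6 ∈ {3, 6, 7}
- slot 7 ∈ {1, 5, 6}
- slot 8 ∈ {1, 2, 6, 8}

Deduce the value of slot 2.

9

The 3 variables slot 1, slot 4, slot 7 are confined to {1, 5, 6}, which locks those values in; drop them from slot 3, slot 5, slot 6, slot 8.
slot 3 must be 2 (only option left). Strike 2 from slot 8.
That leaves slot 5 = 4. Remove 4 from slot 2.
So slot 2 = 9.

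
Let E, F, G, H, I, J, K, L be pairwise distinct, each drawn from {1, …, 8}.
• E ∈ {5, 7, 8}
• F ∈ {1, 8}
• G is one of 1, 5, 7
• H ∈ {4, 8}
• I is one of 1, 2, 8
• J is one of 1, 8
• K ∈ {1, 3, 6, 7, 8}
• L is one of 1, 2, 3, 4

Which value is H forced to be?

4

The 8 variables draw from only 8 values {1, 2, 3, 4, 5, 6, 7, 8}, so each is used; only K can be 6, hence K = 6.
The 7 still-open variables draw from only 7 values {1, 2, 3, 4, 5, 7, 8}, so each is used; only L can be 3, hence L = 3.
The 6 still-open variables together cover exactly {1, 2, 4, 5, 7, 8} — 6 values for 6 variables — and 2 appears only in I's list, so I = 2.
Among the 5 still-open variables, 4 fits only H (and all 5 values in {1, 4, 5, 7, 8} must be used), so H = 4.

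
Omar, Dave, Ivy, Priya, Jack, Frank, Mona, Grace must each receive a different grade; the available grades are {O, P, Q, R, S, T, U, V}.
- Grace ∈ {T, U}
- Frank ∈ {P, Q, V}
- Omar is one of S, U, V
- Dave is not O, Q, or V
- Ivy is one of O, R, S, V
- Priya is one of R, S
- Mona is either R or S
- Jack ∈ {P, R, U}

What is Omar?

V

The 8 variables together cover exactly {O, P, Q, R, S, T, U, V} — 8 values for 8 variables — and O appears only in Ivy's list, so Ivy = O.
The 7 still-open variables draw from only 7 values {P, Q, R, S, T, U, V}, so each is used; only Frank can be Q, hence Frank = Q.
The 6 still-open variables draw from only 6 values {P, R, S, T, U, V}, so each is used; only Omar can be V, hence Omar = V.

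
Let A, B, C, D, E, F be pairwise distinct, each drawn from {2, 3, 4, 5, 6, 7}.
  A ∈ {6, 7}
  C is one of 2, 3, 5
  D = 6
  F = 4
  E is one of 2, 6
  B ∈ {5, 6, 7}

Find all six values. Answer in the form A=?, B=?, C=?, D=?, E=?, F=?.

A=7, B=5, C=3, D=6, E=2, F=4

D has just one choice, so D = 6. So A, B, E can't be 6.
E's domain is down to {2}, so E = 2. So C can't be 2.
That leaves F = 4.
A must be 7 (only option left). Remove 7 from B.
B has just one choice, so B = 5. Eliminate 5 elsewhere: C.
C's domain is down to {3}, so C = 3.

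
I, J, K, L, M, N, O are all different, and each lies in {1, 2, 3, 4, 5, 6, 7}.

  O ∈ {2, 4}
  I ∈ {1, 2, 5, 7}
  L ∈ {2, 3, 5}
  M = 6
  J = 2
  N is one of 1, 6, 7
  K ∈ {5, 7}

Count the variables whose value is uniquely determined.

J's domain is down to {2}, so J = 2. Strike 2 from I, L, O.
M has just one choice, so M = 6. Remove 6 from N.
O has just one choice, so O = 4.
The 4 still-open variables together cover exactly {1, 3, 5, 7} — 4 values for 4 variables — and 3 appears only in L's list, so L = 3.
Determined: J=2, L=3, M=6, O=4. The other variables each still have more than one consistent value. That makes 4.

4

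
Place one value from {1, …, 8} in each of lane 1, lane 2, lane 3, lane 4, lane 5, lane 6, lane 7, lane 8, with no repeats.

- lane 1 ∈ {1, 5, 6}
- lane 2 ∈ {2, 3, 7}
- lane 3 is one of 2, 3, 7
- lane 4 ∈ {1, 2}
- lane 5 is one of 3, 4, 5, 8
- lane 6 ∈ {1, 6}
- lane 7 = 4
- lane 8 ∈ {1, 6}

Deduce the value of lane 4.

lane 7's domain is down to {4}, so lane 7 = 4. So lane 5 can't be 4.
The 7 still-open variables together cover exactly {1, 2, 3, 5, 6, 7, 8} — 7 values for 7 variables — and 8 appears only in lane 5's list, so lane 5 = 8.
The 6 still-open variables draw from only 6 values {1, 2, 3, 5, 6, 7}, so each is used; only lane 1 can be 5, hence lane 1 = 5.
lane 6 and lane 8 between them cover only {1, 6} — a naked pair. Remove those values from lane 4.
So lane 4 = 2.

2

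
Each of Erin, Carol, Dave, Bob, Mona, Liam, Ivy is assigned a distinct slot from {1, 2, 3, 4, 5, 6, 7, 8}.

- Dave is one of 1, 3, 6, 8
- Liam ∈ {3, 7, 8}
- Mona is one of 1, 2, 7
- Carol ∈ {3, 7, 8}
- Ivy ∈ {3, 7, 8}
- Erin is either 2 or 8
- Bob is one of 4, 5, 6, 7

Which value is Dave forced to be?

Carol, Liam, Ivy share exactly the 3 values {3, 7, 8}; by pigeonhole those values go to them, so strike 3, 7, 8 from Erin, Dave, Bob, Mona.
That leaves Erin = 2. So Mona can't be 2.
Mona's domain is down to {1}, so Mona = 1. Eliminate 1 elsewhere: Dave.
So Dave = 6.

6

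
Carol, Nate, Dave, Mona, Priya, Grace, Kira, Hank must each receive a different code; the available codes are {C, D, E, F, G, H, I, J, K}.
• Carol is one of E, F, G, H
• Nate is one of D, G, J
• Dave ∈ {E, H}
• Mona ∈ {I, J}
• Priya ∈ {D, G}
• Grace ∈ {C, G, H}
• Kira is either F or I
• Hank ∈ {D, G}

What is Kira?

The 8 variables together cover exactly {C, D, E, F, G, H, I, J} — 8 values for 8 variables — and C appears only in Grace's list, so Grace = C.
Priya and Hank share exactly the 2 values {D, G}; by pigeonhole those values go to them, so strike D, G from Carol, Nate.
Nate's domain is down to {J}, so Nate = J. So Mona can't be J.
Mona's domain is down to {I}, so Mona = I. Remove I from Kira.
So Kira = F.

F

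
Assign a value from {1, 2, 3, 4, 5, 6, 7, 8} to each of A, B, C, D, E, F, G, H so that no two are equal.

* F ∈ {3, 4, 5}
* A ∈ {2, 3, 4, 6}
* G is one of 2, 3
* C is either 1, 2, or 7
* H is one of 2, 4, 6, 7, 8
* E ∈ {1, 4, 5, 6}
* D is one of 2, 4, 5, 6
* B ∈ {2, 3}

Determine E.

The 8 variables together cover exactly {1, 2, 3, 4, 5, 6, 7, 8} — 8 values for 8 variables — and 8 appears only in H's list, so H = 8.
The 7 still-open variables draw from only 7 values {1, 2, 3, 4, 5, 6, 7}, so each is used; only C can be 7, hence C = 7.
The 6 still-open variables draw from only 6 values {1, 2, 3, 4, 5, 6}, so each is used; only E can be 1, hence E = 1.

1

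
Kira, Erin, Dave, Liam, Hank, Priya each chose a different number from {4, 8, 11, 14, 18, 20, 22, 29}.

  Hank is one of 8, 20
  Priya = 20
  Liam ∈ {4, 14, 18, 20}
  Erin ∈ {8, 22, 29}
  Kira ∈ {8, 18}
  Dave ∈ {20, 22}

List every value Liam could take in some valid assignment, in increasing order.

Priya's domain is down to {20}, so Priya = 20. Strike 20 from Dave, Liam, Hank.
Dave has just one choice, so Dave = 22. Eliminate 22 elsewhere: Erin.
Hank's domain is down to {8}, so Hank = 8. Remove 8 from Kira, Erin.
Kira has just one choice, so Kira = 18. So Liam can't be 18.
Erin must be 29 (only option left).
No further eliminations apply; Liam can still be any of 4, 14.

4, 14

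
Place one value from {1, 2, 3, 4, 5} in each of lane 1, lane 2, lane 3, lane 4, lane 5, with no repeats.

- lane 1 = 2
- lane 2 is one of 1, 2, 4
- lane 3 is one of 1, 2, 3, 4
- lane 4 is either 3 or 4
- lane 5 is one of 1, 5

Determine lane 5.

5

lane 1 has just one choice, so lane 1 = 2. Eliminate 2 elsewhere: lane 2, lane 3.
The 4 still-open variables draw from only 4 values {1, 3, 4, 5}, so each is used; only lane 5 can be 5, hence lane 5 = 5.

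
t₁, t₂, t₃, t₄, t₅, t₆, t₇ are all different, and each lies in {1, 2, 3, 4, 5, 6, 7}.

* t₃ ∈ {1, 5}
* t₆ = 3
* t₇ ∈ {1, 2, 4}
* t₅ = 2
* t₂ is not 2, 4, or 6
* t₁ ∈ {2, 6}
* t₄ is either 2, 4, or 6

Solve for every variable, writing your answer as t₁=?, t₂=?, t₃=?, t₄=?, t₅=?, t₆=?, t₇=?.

t₁=6, t₂=7, t₃=5, t₄=4, t₅=2, t₆=3, t₇=1

t₅ must be 2 (only option left). Eliminate 2 elsewhere: t₁, t₄, t₇.
t₆ has just one choice, so t₆ = 3. Strike 3 from t₂.
t₁ has just one choice, so t₁ = 6. Remove 6 from t₄.
That leaves t₄ = 4. Eliminate 4 elsewhere: t₇.
t₇ must be 1 (only option left). Eliminate 1 elsewhere: t₂, t₃.
t₃ has just one choice, so t₃ = 5. So t₂ can't be 5.
t₂'s domain is down to {7}, so t₂ = 7.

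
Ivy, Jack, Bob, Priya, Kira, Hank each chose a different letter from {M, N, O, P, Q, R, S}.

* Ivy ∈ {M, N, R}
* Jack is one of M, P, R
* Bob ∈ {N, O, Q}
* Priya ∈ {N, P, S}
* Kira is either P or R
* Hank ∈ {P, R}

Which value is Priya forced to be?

Kira and Hank between them cover only {P, R} — a naked pair. Remove those values from Ivy, Jack, Priya.
That leaves Jack = M. Remove M from Ivy.
Ivy must be N (only option left). So Bob, Priya can't be N.
So Priya = S.

S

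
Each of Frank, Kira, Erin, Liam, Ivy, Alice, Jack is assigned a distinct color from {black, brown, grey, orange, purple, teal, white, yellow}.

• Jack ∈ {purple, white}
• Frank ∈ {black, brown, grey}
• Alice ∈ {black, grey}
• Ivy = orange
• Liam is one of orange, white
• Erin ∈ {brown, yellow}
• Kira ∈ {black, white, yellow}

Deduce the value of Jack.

Ivy must be orange (only option left). Strike orange from Liam.
Liam's domain is down to {white}, so Liam = white. Eliminate white elsewhere: Kira, Jack.
So Jack = purple.

purple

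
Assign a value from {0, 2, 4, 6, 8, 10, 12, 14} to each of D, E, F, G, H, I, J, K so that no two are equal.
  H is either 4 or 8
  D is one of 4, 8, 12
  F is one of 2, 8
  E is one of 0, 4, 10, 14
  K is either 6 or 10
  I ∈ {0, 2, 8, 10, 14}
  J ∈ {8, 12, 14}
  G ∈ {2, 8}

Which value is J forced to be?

14

The 8 variables together cover exactly {0, 2, 4, 6, 8, 10, 12, 14} — 8 values for 8 variables — and 6 appears only in K's list, so K = 6.
F and G between them cover only {2, 8} — a naked pair. Remove those values from D, H, I, J.
H has just one choice, so H = 4. Remove 4 from D, E.
D has just one choice, so D = 12. So J can't be 12.
So J = 14.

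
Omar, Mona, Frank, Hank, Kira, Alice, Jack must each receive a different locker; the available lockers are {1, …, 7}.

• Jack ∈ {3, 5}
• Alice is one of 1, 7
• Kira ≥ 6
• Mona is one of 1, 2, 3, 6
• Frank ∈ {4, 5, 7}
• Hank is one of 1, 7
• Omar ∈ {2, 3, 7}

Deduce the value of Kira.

Among the 7 variables, 4 fits only Frank (and all 7 values in {1, 2, 3, 4, 5, 6, 7} must be used), so Frank = 4.
Among the 6 still-open variables, 5 fits only Jack (and all 6 values in {1, 2, 3, 5, 6, 7} must be used), so Jack = 5.
Hank and Alice share exactly the 2 values {1, 7}; by pigeonhole those values go to them, so strike 1, 7 from Omar, Mona, Kira.
So Kira = 6.

6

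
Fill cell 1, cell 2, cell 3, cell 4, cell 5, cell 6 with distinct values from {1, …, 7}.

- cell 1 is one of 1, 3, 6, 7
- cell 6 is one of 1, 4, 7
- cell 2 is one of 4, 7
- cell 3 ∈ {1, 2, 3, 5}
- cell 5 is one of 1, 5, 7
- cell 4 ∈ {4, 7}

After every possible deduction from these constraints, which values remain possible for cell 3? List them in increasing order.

2, 3

cell 2 and cell 4 share exactly the 2 values {4, 7}; by pigeonhole those values go to them, so strike 4, 7 from cell 1, cell 5, cell 6.
That leaves cell 6 = 1. Eliminate 1 elsewhere: cell 1, cell 3, cell 5.
cell 5 has just one choice, so cell 5 = 5. Remove 5 from cell 3.
No further eliminations apply; cell 3 can still be any of 2, 3.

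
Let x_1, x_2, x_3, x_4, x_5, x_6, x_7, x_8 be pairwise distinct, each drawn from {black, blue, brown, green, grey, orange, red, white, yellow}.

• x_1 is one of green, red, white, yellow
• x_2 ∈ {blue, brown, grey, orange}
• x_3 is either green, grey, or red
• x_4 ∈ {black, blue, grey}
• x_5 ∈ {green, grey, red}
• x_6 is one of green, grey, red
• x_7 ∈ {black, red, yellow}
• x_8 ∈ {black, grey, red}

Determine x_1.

x_3, x_5, x_6 share exactly the 3 values {green, grey, red}; by pigeonhole those values go to them, so strike green, grey, red from x_1, x_2, x_4, x_7, x_8.
That leaves x_8 = black. Eliminate black elsewhere: x_4, x_7.
That leaves x_4 = blue. Eliminate blue elsewhere: x_2.
x_7's domain is down to {yellow}, so x_7 = yellow. So x_1 can't be yellow.
So x_1 = white.

white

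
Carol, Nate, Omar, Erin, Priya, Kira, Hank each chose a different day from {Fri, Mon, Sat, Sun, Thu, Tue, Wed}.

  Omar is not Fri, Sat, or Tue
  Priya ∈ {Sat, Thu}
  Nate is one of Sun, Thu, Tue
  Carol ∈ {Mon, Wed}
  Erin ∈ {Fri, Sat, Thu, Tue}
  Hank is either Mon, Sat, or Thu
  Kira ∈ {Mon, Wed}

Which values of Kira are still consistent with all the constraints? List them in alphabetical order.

Mon, Wed

The 7 variables draw from only 7 values {Fri, Mon, Sat, Sun, Thu, Tue, Wed}, so each is used; only Erin can be Fri, hence Erin = Fri.
The 6 still-open variables draw from only 6 values {Mon, Sat, Sun, Thu, Tue, Wed}, so each is used; only Nate can be Tue, hence Nate = Tue.
The 5 still-open variables together cover exactly {Mon, Sat, Sun, Thu, Wed} — 5 values for 5 variables — and Sun appears only in Omar's list, so Omar = Sun.
Carol and Kira between them cover only {Mon, Wed} — a naked pair. Remove those values from Hank.
No further eliminations apply; Kira can still be any of Mon, Wed.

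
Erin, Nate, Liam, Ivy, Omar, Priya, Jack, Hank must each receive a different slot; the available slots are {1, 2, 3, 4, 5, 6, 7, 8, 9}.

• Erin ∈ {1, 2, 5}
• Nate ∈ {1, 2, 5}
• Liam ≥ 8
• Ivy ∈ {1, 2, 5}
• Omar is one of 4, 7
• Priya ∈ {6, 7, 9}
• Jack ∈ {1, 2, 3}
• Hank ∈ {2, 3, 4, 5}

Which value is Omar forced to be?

7

Erin, Nate, Ivy between them cover only {1, 2, 5} — a naked triple. Remove those values from Jack, Hank.
Jack has just one choice, so Jack = 3. Remove 3 from Hank.
That leaves Hank = 4. Strike 4 from Omar.
So Omar = 7.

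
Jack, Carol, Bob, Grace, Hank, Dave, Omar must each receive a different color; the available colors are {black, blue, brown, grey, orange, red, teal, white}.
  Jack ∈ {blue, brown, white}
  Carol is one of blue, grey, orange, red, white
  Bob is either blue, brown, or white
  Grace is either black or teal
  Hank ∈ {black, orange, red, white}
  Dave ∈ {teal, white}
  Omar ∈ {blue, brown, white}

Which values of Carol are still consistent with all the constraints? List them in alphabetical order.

Jack, Bob, Omar share exactly the 3 values {blue, brown, white}; by pigeonhole those values go to them, so strike blue, brown, white from Carol, Hank, Dave.
Dave has just one choice, so Dave = teal. So Grace can't be teal.
That leaves Grace = black. Eliminate black elsewhere: Hank.
No further eliminations apply; Carol can still be any of grey, orange, red.

grey, orange, red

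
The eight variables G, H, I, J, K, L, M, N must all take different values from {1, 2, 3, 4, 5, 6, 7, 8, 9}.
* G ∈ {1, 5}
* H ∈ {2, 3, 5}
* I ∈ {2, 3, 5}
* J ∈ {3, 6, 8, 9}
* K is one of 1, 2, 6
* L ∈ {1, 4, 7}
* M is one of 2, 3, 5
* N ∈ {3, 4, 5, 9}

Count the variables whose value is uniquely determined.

2

H, I, M between them cover only {2, 3, 5} — a naked triple. Remove those values from G, J, K, N.
G has just one choice, so G = 1. Remove 1 from K, L.
That leaves K = 6. Remove 6 from J.
Determined: G=1, K=6. The other variables each still have more than one consistent value. That makes 2.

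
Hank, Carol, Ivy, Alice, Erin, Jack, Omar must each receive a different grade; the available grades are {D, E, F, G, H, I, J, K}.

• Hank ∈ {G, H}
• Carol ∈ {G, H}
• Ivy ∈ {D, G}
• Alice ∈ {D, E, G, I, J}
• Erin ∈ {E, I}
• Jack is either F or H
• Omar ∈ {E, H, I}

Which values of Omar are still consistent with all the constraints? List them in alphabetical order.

Among the 7 variables, F fits only Jack (and all 7 values in {D, E, F, G, H, I, J} must be used), so Jack = F.
Among the 6 still-open variables, J fits only Alice (and all 6 values in {D, E, G, H, I, J} must be used), so Alice = J.
The 5 still-open variables draw from only 5 values {D, E, G, H, I}, so each is used; only Ivy can be D, hence Ivy = D.
The 2 variables Hank and Carol are confined to {G, H}, which locks those values in; drop them from Omar.
No further eliminations apply; Omar can still be any of E, I.

E, I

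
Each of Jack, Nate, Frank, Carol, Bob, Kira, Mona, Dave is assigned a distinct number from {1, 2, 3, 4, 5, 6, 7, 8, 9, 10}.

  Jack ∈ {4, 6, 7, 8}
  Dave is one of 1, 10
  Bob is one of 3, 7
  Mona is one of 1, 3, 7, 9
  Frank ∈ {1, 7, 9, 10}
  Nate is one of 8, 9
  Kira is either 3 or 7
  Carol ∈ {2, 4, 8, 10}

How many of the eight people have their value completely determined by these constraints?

The 2 variables Bob and Kira are confined to {3, 7}, which locks those values in; drop them from Jack, Frank, Mona.
The 3 variables Frank, Mona, Dave are confined to {1, 9, 10}, which locks those values in; drop them from Nate, Carol.
Nate must be 8 (only option left). Remove 8 from Jack, Carol.
Determined: Nate=8. The other people each still have more than one consistent value. That makes 1.

1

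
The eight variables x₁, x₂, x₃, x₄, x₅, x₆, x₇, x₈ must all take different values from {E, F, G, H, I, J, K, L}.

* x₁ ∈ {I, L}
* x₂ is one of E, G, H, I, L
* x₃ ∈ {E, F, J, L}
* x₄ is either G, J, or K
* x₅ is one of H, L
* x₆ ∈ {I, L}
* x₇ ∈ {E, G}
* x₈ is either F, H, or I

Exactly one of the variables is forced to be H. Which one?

The 8 variables draw from only 8 values {E, F, G, H, I, J, K, L}, so each is used; only x₄ can be K, hence x₄ = K.
The 7 still-open variables together cover exactly {E, F, G, H, I, J, L} — 7 values for 7 variables — and J appears only in x₃'s list, so x₃ = J.
The 6 still-open variables together cover exactly {E, F, G, H, I, L} — 6 values for 6 variables — and F appears only in x₈'s list, so x₈ = F.
x₁ and x₆ share exactly the 2 values {I, L}; by pigeonhole those values go to them, so strike I, L from x₂, x₅.
So H goes to x₅.

x₅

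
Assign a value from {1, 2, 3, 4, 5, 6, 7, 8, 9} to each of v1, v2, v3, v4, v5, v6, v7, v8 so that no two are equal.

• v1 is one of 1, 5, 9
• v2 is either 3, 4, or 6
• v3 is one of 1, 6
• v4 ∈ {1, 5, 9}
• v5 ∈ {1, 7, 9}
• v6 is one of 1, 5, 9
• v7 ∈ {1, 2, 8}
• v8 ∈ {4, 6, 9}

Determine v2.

The 3 variables v1, v4, v6 are confined to {1, 5, 9}, which locks those values in; drop them from v3, v5, v7, v8.
v3's domain is down to {6}, so v3 = 6. Remove 6 from v2, v8.
v5 must be 7 (only option left).
v8's domain is down to {4}, so v8 = 4. Strike 4 from v2.
So v2 = 3.

3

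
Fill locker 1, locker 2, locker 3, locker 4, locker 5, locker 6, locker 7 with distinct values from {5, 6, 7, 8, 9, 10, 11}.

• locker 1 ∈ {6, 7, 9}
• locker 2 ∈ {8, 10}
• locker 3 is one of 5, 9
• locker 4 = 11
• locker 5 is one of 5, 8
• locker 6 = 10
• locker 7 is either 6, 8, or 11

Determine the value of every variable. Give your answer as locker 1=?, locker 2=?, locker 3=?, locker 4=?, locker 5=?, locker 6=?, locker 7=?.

locker 1=7, locker 2=8, locker 3=9, locker 4=11, locker 5=5, locker 6=10, locker 7=6

locker 4 has just one choice, so locker 4 = 11. Eliminate 11 elsewhere: locker 7.
That leaves locker 6 = 10. Eliminate 10 elsewhere: locker 2.
locker 2's domain is down to {8}, so locker 2 = 8. So locker 5, locker 7 can't be 8.
locker 5 has just one choice, so locker 5 = 5. Strike 5 from locker 3.
locker 7's domain is down to {6}, so locker 7 = 6. Strike 6 from locker 1.
locker 3's domain is down to {9}, so locker 3 = 9. Strike 9 from locker 1.
locker 1's domain is down to {7}, so locker 1 = 7.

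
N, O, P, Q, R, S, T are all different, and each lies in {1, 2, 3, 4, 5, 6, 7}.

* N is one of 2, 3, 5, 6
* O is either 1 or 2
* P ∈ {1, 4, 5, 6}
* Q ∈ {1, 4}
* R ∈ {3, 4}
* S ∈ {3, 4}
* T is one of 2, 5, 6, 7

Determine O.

The 7 variables draw from only 7 values {1, 2, 3, 4, 5, 6, 7}, so each is used; only T can be 7, hence T = 7.
R and S share exactly the 2 values {3, 4}; by pigeonhole those values go to them, so strike 3, 4 from N, P, Q.
That leaves Q = 1. So O, P can't be 1.
So O = 2.

2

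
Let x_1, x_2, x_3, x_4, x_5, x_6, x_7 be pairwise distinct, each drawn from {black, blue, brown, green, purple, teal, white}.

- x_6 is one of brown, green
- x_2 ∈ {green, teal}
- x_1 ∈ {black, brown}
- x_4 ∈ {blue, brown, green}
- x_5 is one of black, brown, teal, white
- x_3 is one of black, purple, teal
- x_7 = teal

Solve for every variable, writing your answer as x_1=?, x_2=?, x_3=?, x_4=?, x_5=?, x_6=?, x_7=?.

x_1=black, x_2=green, x_3=purple, x_4=blue, x_5=white, x_6=brown, x_7=teal

x_7's domain is down to {teal}, so x_7 = teal. Eliminate teal elsewhere: x_2, x_3, x_5.
That leaves x_2 = green. Strike green from x_4, x_6.
x_6 must be brown (only option left). Strike brown from x_1, x_4, x_5.
x_1 has just one choice, so x_1 = black. Eliminate black elsewhere: x_3, x_5.
x_3 must be purple (only option left).
x_4 has just one choice, so x_4 = blue.
That leaves x_5 = white.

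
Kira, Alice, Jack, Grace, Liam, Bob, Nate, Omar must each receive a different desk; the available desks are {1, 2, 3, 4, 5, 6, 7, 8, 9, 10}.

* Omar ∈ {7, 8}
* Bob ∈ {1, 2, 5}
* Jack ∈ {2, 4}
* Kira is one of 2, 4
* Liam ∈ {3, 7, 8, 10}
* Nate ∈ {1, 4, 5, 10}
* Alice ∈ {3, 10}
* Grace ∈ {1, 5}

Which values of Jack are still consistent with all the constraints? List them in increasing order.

The 2 variables Kira and Jack are confined to {2, 4}, which locks those values in; drop them from Bob, Nate.
Grace and Bob share exactly the 2 values {1, 5}; by pigeonhole those values go to them, so strike 1, 5 from Nate.
Nate has just one choice, so Nate = 10. Remove 10 from Alice, Liam.
Alice must be 3 (only option left). Remove 3 from Liam.
No further eliminations apply; Jack can still be any of 2, 4.

2, 4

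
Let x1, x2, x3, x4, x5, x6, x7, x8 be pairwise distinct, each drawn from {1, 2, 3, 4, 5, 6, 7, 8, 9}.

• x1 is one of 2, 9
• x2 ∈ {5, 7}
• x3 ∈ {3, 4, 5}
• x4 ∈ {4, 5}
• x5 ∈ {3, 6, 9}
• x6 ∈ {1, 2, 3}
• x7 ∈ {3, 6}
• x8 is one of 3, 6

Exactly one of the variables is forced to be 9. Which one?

Among the 8 variables, 1 fits only x6 (and all 8 values in {1, 2, 3, 4, 5, 6, 7, 9} must be used), so x6 = 1.
Among the 7 still-open variables, 2 fits only x1 (and all 7 values in {2, 3, 4, 5, 6, 7, 9} must be used), so x1 = 2.
Among the 6 still-open variables, 7 fits only x2 (and all 6 values in {3, 4, 5, 6, 7, 9} must be used), so x2 = 7.
Among the 5 still-open variables, 9 fits only x5 (and all 5 values in {3, 4, 5, 6, 9} must be used), so x5 = 9.

x5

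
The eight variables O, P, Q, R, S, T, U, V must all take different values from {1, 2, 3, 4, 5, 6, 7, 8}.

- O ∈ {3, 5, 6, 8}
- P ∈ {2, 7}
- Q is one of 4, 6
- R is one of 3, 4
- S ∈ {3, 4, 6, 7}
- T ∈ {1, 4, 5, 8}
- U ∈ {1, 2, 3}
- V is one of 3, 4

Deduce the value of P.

The 2 variables R and V are confined to {3, 4}, which locks those values in; drop them from O, Q, S, T, U.
Q's domain is down to {6}, so Q = 6. Strike 6 from O, S.
That leaves S = 7. Strike 7 from P.
So P = 2.

2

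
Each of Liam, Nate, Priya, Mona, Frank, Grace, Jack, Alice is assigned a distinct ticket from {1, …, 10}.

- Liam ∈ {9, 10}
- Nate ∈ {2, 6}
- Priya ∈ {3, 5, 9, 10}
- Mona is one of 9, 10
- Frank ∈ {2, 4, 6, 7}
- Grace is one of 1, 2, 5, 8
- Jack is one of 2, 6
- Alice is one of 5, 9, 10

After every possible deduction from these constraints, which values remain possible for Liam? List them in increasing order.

9, 10

Liam and Mona between them cover only {9, 10} — a naked pair. Remove those values from Priya, Alice.
Alice must be 5 (only option left). So Priya, Grace can't be 5.
Priya has just one choice, so Priya = 3.
Nate and Jack share exactly the 2 values {2, 6}; by pigeonhole those values go to them, so strike 2, 6 from Frank, Grace.
No further eliminations apply; Liam can still be any of 9, 10.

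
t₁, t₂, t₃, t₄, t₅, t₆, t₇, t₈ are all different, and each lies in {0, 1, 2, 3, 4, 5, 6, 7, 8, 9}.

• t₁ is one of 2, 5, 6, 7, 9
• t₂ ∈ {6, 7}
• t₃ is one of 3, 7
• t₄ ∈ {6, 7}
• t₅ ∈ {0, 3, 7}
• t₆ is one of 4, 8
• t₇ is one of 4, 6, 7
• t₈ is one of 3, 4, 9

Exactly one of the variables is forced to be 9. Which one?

The 2 variables t₂ and t₄ are confined to {6, 7}, which locks those values in; drop them from t₁, t₃, t₅, t₇.
That leaves t₃ = 3. Eliminate 3 elsewhere: t₅, t₈.
t₅ has just one choice, so t₅ = 0.
t₇'s domain is down to {4}, so t₇ = 4. Remove 4 from t₆, t₈.
So 9 goes to t₈.

t₈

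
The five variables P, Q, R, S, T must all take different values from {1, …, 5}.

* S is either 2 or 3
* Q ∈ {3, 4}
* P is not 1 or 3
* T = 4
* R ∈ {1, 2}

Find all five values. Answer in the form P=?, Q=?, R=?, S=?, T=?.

T has just one choice, so T = 4. Remove 4 from P, Q.
Q must be 3 (only option left). So S can't be 3.
That leaves S = 2. Remove 2 from P, R.
P must be 5 (only option left).
R must be 1 (only option left).

P=5, Q=3, R=1, S=2, T=4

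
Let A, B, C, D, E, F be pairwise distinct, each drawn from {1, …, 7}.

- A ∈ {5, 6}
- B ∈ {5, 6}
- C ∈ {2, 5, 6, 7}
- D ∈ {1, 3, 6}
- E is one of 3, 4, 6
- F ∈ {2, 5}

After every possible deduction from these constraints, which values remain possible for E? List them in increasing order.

3, 4

The 2 variables A and B are confined to {5, 6}, which locks those values in; drop them from C, D, E, F.
F has just one choice, so F = 2. Eliminate 2 elsewhere: C.
C must be 7 (only option left).
No further eliminations apply; E can still be any of 3, 4.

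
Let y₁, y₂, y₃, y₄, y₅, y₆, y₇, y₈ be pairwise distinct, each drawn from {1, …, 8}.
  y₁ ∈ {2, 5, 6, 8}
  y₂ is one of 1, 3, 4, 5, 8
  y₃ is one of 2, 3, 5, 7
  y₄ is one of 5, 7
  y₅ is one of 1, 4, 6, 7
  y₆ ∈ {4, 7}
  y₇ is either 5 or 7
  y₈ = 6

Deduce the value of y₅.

1

y₈ must be 6 (only option left). So y₁, y₅ can't be 6.
y₄ and y₇ between them cover only {5, 7} — a naked pair. Remove those values from y₁, y₂, y₃, y₅, y₆.
y₆ must be 4 (only option left). So y₂, y₅ can't be 4.
So y₅ = 1.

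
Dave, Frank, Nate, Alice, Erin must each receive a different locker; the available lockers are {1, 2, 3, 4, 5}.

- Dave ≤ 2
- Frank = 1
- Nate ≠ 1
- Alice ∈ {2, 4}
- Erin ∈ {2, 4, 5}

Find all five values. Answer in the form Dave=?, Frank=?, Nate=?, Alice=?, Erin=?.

Frank must be 1 (only option left). Strike 1 from Dave.
Dave's domain is down to {2}, so Dave = 2. Strike 2 from Nate, Alice, Erin.
Alice has just one choice, so Alice = 4. So Nate, Erin can't be 4.
Erin's domain is down to {5}, so Erin = 5. Remove 5 from Nate.
Nate has just one choice, so Nate = 3.

Dave=2, Frank=1, Nate=3, Alice=4, Erin=5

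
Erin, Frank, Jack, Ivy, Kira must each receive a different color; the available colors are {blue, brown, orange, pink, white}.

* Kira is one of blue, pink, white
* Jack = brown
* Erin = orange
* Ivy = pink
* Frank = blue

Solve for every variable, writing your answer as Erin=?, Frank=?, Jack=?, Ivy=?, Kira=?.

Erin=orange, Frank=blue, Jack=brown, Ivy=pink, Kira=white

Erin must be orange (only option left).
Frank's domain is down to {blue}, so Frank = blue. Eliminate blue elsewhere: Kira.
Jack has just one choice, so Jack = brown.
That leaves Ivy = pink. Eliminate pink elsewhere: Kira.
That leaves Kira = white.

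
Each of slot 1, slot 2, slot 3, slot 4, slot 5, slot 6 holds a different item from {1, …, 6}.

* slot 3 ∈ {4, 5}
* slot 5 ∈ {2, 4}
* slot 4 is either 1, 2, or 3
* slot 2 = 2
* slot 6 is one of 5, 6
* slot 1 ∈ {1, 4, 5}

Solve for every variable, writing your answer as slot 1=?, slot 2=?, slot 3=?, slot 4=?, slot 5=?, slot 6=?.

slot 2 has just one choice, so slot 2 = 2. Remove 2 from slot 4, slot 5.
slot 5 must be 4 (only option left). Remove 4 from slot 1, slot 3.
slot 3 must be 5 (only option left). Eliminate 5 elsewhere: slot 1, slot 6.
slot 6 must be 6 (only option left).
slot 1 must be 1 (only option left). Eliminate 1 elsewhere: slot 4.
slot 4 must be 3 (only option left).

slot 1=1, slot 2=2, slot 3=5, slot 4=3, slot 5=4, slot 6=6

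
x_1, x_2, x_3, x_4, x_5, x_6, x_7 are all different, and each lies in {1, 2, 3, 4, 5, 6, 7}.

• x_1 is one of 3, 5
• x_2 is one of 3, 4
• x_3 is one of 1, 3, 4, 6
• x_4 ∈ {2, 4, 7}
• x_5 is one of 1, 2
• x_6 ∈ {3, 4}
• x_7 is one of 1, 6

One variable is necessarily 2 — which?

x_5

The 7 variables draw from only 7 values {1, 2, 3, 4, 5, 6, 7}, so each is used; only x_1 can be 5, hence x_1 = 5.
Among the 6 still-open variables, 7 fits only x_4 (and all 6 values in {1, 2, 3, 4, 6, 7} must be used), so x_4 = 7.
The 5 still-open variables draw from only 5 values {1, 2, 3, 4, 6}, so each is used; only x_5 can be 2, hence x_5 = 2.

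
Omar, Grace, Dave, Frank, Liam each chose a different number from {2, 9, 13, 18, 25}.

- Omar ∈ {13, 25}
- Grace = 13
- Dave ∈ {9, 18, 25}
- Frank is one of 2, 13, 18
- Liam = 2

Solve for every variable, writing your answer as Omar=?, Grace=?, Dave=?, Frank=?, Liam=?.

Omar=25, Grace=13, Dave=9, Frank=18, Liam=2

Grace's domain is down to {13}, so Grace = 13. Eliminate 13 elsewhere: Omar, Frank.
That leaves Liam = 2. Remove 2 from Frank.
That leaves Omar = 25. So Dave can't be 25.
Frank's domain is down to {18}, so Frank = 18. Eliminate 18 elsewhere: Dave.
Dave's domain is down to {9}, so Dave = 9.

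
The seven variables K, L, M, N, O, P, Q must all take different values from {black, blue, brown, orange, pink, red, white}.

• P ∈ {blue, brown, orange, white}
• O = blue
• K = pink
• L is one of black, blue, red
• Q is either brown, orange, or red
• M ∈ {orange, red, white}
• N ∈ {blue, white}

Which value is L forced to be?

K's domain is down to {pink}, so K = pink.
O's domain is down to {blue}, so O = blue. Eliminate blue elsewhere: L, N, P.
That leaves N = white. Remove white from M, P.
Among the 4 still-open variables, black fits only L (and all 4 values in {black, brown, orange, red} must be used), so L = black.

black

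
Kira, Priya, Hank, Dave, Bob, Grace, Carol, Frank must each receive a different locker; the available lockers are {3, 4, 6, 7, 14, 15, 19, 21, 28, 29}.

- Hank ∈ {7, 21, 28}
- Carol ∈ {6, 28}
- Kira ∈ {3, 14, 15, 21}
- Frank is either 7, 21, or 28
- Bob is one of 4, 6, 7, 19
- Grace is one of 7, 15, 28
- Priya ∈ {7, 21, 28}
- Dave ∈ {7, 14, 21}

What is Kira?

3

The 3 variables Priya, Hank, Frank are confined to {7, 21, 28}, which locks those values in; drop them from Kira, Dave, Bob, Grace, Carol.
Dave has just one choice, so Dave = 14. So Kira can't be 14.
Grace has just one choice, so Grace = 15. Remove 15 from Kira.
So Kira = 3.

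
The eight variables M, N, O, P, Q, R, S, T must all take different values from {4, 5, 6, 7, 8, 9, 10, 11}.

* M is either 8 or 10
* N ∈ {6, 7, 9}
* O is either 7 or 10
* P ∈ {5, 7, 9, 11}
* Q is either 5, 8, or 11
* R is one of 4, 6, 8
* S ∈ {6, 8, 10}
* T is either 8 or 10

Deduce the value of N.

9

The 8 variables together cover exactly {4, 5, 6, 7, 8, 9, 10, 11} — 8 values for 8 variables — and 4 appears only in R's list, so R = 4.
The 2 variables M and T are confined to {8, 10}, which locks those values in; drop them from O, Q, S.
O must be 7 (only option left). Eliminate 7 elsewhere: N, P.
S's domain is down to {6}, so S = 6. So N can't be 6.
So N = 9.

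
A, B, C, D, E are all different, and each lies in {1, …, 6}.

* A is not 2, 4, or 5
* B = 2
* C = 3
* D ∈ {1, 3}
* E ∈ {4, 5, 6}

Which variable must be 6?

B's domain is down to {2}, so B = 2.
That leaves C = 3. So A, D can't be 3.
That leaves D = 1. Strike 1 from A.
So 6 goes to A.

A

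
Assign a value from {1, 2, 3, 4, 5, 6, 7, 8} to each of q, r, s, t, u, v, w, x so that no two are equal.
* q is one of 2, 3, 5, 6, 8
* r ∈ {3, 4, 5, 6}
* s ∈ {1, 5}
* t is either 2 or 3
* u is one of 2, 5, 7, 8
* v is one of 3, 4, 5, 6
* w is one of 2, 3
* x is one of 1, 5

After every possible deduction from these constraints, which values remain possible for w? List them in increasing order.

2, 3

The 8 variables together cover exactly {1, 2, 3, 4, 5, 6, 7, 8} — 8 values for 8 variables — and 7 appears only in u's list, so u = 7.
Among the 7 still-open variables, 8 fits only q (and all 7 values in {1, 2, 3, 4, 5, 6, 8} must be used), so q = 8.
s and x between them cover only {1, 5} — a naked pair. Remove those values from r, v.
t and w share exactly the 2 values {2, 3}; by pigeonhole those values go to them, so strike 2, 3 from r, v.
No further eliminations apply; w can still be any of 2, 3.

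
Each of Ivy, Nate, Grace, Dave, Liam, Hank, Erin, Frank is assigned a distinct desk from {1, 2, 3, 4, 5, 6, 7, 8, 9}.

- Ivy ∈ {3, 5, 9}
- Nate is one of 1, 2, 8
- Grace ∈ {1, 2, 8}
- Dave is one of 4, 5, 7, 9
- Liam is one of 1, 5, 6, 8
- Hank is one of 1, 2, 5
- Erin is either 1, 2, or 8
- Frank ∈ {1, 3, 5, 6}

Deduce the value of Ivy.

The 3 variables Nate, Grace, Erin are confined to {1, 2, 8}, which locks those values in; drop them from Liam, Hank, Frank.
Hank has just one choice, so Hank = 5. So Ivy, Dave, Liam, Frank can't be 5.
Liam must be 6 (only option left). Remove 6 from Frank.
Frank's domain is down to {3}, so Frank = 3. Eliminate 3 elsewhere: Ivy.
So Ivy = 9.

9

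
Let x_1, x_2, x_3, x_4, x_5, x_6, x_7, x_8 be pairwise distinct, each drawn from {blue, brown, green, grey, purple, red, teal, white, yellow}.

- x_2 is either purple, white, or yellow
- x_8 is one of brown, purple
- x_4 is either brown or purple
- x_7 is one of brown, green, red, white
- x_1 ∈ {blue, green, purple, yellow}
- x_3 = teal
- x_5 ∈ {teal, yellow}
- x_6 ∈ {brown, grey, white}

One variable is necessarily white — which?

x_2

x_3 has just one choice, so x_3 = teal. Remove teal from x_5.
That leaves x_5 = yellow. Strike yellow from x_1, x_2.
The 2 variables x_4 and x_8 are confined to {brown, purple}, which locks those values in; drop them from x_1, x_2, x_6, x_7.
So white goes to x_2.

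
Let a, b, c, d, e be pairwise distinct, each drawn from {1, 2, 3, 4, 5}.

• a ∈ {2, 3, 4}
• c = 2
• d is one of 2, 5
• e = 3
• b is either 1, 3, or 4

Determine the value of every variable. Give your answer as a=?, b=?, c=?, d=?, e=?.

a=4, b=1, c=2, d=5, e=3

c's domain is down to {2}, so c = 2. Remove 2 from a, d.
That leaves d = 5.
e has just one choice, so e = 3. Strike 3 from a, b.
a's domain is down to {4}, so a = 4. Remove 4 from b.
That leaves b = 1.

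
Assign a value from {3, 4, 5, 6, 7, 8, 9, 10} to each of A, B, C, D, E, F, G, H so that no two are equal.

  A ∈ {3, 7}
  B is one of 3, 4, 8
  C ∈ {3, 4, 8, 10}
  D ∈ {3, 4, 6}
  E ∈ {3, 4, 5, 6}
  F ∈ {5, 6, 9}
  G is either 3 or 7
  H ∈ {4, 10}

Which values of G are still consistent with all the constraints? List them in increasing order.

3, 7

The 8 variables together cover exactly {3, 4, 5, 6, 7, 8, 9, 10} — 8 values for 8 variables — and 9 appears only in F's list, so F = 9.
The 7 still-open variables draw from only 7 values {3, 4, 5, 6, 7, 8, 10}, so each is used; only E can be 5, hence E = 5.
Among the 6 still-open variables, 6 fits only D (and all 6 values in {3, 4, 6, 7, 8, 10} must be used), so D = 6.
A and G share exactly the 2 values {3, 7}; by pigeonhole those values go to them, so strike 3, 7 from B, C.
No further eliminations apply; G can still be any of 3, 7.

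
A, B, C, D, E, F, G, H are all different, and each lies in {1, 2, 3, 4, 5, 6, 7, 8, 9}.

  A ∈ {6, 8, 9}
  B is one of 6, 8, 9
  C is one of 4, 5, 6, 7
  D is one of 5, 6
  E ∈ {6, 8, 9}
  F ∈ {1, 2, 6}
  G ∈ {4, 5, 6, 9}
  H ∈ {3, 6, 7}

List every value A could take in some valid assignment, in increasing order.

6, 8, 9

A, B, E between them cover only {6, 8, 9} — a naked triple. Remove those values from C, D, F, G, H.
D must be 5 (only option left). Remove 5 from C, G.
G has just one choice, so G = 4. Eliminate 4 elsewhere: C.
C must be 7 (only option left). Strike 7 from H.
H has just one choice, so H = 3.
No further eliminations apply; A can still be any of 6, 8, 9.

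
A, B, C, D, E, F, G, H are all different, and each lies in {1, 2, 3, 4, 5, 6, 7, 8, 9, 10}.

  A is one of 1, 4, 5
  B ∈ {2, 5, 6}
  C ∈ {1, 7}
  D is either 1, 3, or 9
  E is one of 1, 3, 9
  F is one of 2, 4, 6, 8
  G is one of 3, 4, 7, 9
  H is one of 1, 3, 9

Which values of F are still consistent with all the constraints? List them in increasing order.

2, 6, 8

The 3 variables D, E, H are confined to {1, 3, 9}, which locks those values in; drop them from A, C, G.
That leaves C = 7. Strike 7 from G.
G has just one choice, so G = 4. Strike 4 from A, F.
A must be 5 (only option left). So B can't be 5.
No further eliminations apply; F can still be any of 2, 6, 8.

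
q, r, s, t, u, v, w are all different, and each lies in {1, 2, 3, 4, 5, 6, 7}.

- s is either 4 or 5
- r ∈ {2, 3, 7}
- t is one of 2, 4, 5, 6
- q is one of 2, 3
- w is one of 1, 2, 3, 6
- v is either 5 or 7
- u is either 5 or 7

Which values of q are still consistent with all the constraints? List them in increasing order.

Among the 7 variables, 1 fits only w (and all 7 values in {1, 2, 3, 4, 5, 6, 7} must be used), so w = 1.
The 6 still-open variables draw from only 6 values {2, 3, 4, 5, 6, 7}, so each is used; only t can be 6, hence t = 6.
The 5 still-open variables draw from only 5 values {2, 3, 4, 5, 7}, so each is used; only s can be 4, hence s = 4.
u and v share exactly the 2 values {5, 7}; by pigeonhole those values go to them, so strike 5, 7 from r.
No further eliminations apply; q can still be any of 2, 3.

2, 3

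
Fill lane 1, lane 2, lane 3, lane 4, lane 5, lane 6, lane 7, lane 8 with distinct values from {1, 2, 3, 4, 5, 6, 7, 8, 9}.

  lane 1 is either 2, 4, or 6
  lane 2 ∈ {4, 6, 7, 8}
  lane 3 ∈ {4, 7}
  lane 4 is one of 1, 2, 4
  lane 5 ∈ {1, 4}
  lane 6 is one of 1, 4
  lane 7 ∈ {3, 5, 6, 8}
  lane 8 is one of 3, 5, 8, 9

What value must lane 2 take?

The 2 variables lane 5 and lane 6 are confined to {1, 4}, which locks those values in; drop them from lane 1, lane 2, lane 3, lane 4.
lane 3's domain is down to {7}, so lane 3 = 7. Remove 7 from lane 2.
lane 4's domain is down to {2}, so lane 4 = 2. Remove 2 from lane 1.
lane 1 must be 6 (only option left). Eliminate 6 elsewhere: lane 2, lane 7.
So lane 2 = 8.

8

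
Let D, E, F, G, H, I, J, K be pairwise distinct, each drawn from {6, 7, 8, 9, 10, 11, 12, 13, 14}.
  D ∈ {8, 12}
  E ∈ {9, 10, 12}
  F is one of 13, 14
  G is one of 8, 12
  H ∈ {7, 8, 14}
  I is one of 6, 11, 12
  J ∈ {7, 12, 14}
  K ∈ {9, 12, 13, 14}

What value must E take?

The 2 variables D and G are confined to {8, 12}, which locks those values in; drop them from E, H, I, J, K.
The 2 variables H and J are confined to {7, 14}, which locks those values in; drop them from F, K.
That leaves F = 13. So K can't be 13.
K has just one choice, so K = 9. Remove 9 from E.
So E = 10.

10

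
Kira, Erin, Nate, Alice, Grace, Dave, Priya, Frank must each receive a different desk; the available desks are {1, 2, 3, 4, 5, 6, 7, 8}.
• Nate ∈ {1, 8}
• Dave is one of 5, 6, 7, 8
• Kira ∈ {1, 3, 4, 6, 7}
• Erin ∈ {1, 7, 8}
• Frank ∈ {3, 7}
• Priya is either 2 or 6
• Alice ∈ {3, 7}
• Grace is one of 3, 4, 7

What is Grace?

The 8 variables draw from only 8 values {1, 2, 3, 4, 5, 6, 7, 8}, so each is used; only Priya can be 2, hence Priya = 2.
The 7 still-open variables together cover exactly {1, 3, 4, 5, 6, 7, 8} — 7 values for 7 variables — and 5 appears only in Dave's list, so Dave = 5.
The 6 still-open variables draw from only 6 values {1, 3, 4, 6, 7, 8}, so each is used; only Kira can be 6, hence Kira = 6.
The 5 still-open variables draw from only 5 values {1, 3, 4, 7, 8}, so each is used; only Grace can be 4, hence Grace = 4.

4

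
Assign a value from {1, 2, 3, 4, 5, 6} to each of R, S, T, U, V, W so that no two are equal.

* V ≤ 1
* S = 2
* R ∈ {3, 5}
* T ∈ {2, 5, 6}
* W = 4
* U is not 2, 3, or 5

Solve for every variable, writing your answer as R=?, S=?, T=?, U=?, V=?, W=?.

R=3, S=2, T=5, U=6, V=1, W=4

S's domain is down to {2}, so S = 2. Strike 2 from T.
V's domain is down to {1}, so V = 1. So U can't be 1.
W must be 4 (only option left). So U can't be 4.
U must be 6 (only option left). So T can't be 6.
T's domain is down to {5}, so T = 5. Remove 5 from R.
That leaves R = 3.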